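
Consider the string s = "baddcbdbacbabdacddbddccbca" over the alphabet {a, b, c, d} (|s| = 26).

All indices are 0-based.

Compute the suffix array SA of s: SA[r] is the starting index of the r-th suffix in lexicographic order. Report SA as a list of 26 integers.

rank→(start, suffix):
  0 → (25, 'a')
  1 → (11, 'abdacddbddccbca')
  2 → (8, 'acbabdacddbddccbca')
  3 → (14, 'acddbddccbca')
  4 → (1, 'addcbdbacbabdacddbddccbca')
  5 → (10, 'babdacddbddccbca')
  6 → (7, 'bacbabdacddbddccbca')
  7 → (0, 'baddcbdbacbabdacddbddccbca')
  8 → (23, 'bca')
  9 → (12, 'bdacddbddccbca')
  10 → (5, 'bdbacbabdacddbddccbca')
  11 → (18, 'bddccbca')
  12 → (24, 'ca')
  13 → (9, 'cbabdacddbddccbca')
  14 → (22, 'cbca')
  15 → (4, 'cbdbacbabdacddbddccbca')
  16 → (21, 'ccbca')
  17 → (15, 'cddbddccbca')
  18 → (13, 'dacddbddccbca')
  19 → (6, 'dbacbabdacddbddccbca')
  20 → (17, 'dbddccbca')
  21 → (3, 'dcbdbacbabdacddbddccbca')
  22 → (20, 'dccbca')
  23 → (16, 'ddbddccbca')
  24 → (2, 'ddcbdbacbabdacddbddccbca')
  25 → (19, 'ddccbca')

[25, 11, 8, 14, 1, 10, 7, 0, 23, 12, 5, 18, 24, 9, 22, 4, 21, 15, 13, 6, 17, 3, 20, 16, 2, 19]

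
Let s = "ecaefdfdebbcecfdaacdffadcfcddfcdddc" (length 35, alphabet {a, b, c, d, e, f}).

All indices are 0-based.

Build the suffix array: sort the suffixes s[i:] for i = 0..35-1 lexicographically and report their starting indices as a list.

sorted suffixes:
  #0 SA[0]=16  'aacdffadcfcddfcdddc'
  #1 SA[1]=17  'acdffadcfcddfcdddc'
  #2 SA[2]=22  'adcfcddfcdddc'
  #3 SA[3]=2  'aefdfdebbcecfdaacdffadcfcddfcdddc'
  #4 SA[4]=9  'bbcecfdaacdffadcfcddfcdddc'
  #5 SA[5]=10  'bcecfdaacdffadcfcddfcdddc'
  #6 SA[6]=34  'c'
  #7 SA[7]=1  'caefdfdebbcecfdaacdffadcfcddfcdddc'
  #8 SA[8]=30  'cdddc'
  #9 SA[9]=26  'cddfcdddc'
  #10 SA[10]=18  'cdffadcfcddfcdddc'
  #11 SA[11]=11  'cecfdaacdffadcfcddfcdddc'
  #12 SA[12]=24  'cfcddfcdddc'
  #13 SA[13]=13  'cfdaacdffadcfcddfcdddc'
  #14 SA[14]=15  'daacdffadcfcddfcdddc'
  #15 SA[15]=33  'dc'
  #16 SA[16]=23  'dcfcddfcdddc'
  #17 SA[17]=32  'ddc'
  #18 SA[18]=31  'dddc'
  #19 SA[19]=27  'ddfcdddc'
  #20 SA[20]=7  'debbcecfdaacdffadcfcddfcdddc'
  #21 SA[21]=28  'dfcdddc'
  #22 SA[22]=5  'dfdebbcecfdaacdffadcfcddfcdddc'
  #23 SA[23]=19  'dffadcfcddfcdddc'
  #24 SA[24]=8  'ebbcecfdaacdffadcfcddfcdddc'
  #25 SA[25]=0  'ecaefdfdebbcecfdaacdffadcfcddfcdddc'
  #26 SA[26]=12  'ecfdaacdffadcfcddfcdddc'
  #27 SA[27]=3  'efdfdebbcecfdaacdffadcfcddfcdddc'
  #28 SA[28]=21  'fadcfcddfcdddc'
  #29 SA[29]=29  'fcdddc'
  #30 SA[30]=25  'fcddfcdddc'
  #31 SA[31]=14  'fdaacdffadcfcddfcdddc'
  #32 SA[32]=6  'fdebbcecfdaacdffadcfcddfcdddc'
  #33 SA[33]=4  'fdfdebbcecfdaacdffadcfcddfcdddc'
  #34 SA[34]=20  'ffadcfcddfcdddc'

[16, 17, 22, 2, 9, 10, 34, 1, 30, 26, 18, 11, 24, 13, 15, 33, 23, 32, 31, 27, 7, 28, 5, 19, 8, 0, 12, 3, 21, 29, 25, 14, 6, 4, 20]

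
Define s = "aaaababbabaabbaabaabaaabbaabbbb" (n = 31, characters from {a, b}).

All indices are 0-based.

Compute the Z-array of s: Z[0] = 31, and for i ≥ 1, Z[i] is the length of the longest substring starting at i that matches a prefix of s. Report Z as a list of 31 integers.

[31, 3, 2, 1, 0, 1, 0, 0, 1, 0, 2, 1, 0, 0, 2, 1, 0, 2, 1, 0, 3, 2, 1, 0, 0, 2, 1, 0, 0, 0, 0]

Z[0]=31
i=1: fresh scan; Z[1]=3 grow→box=[1,4)
i=2: min(r-i=2, Z[1]=3)=2; Z[2]=2
i=3: min(r-i=1, Z[2]=2)=1; Z[3]=1
i=4: fresh scan; Z[4]=0
i=5: fresh scan; Z[5]=1 grow→box=[5,6)
i=6: fresh scan; Z[6]=0
i=7: fresh scan; Z[7]=0
i=8: fresh scan; Z[8]=1 grow→box=[8,9)
i=9: fresh scan; Z[9]=0
i=10: fresh scan; Z[10]=2 grow→box=[10,12)
i=11: min(r-i=1, Z[1]=3)=1; Z[11]=1
i=12: fresh scan; Z[12]=0
i=13: fresh scan; Z[13]=0
i=14: fresh scan; Z[14]=2 grow→box=[14,16)
i=15: min(r-i=1, Z[1]=3)=1; Z[15]=1
i=16: fresh scan; Z[16]=0
i=17: fresh scan; Z[17]=2 grow→box=[17,19)
i=18: min(r-i=1, Z[1]=3)=1; Z[18]=1
i=19: fresh scan; Z[19]=0
i=20: fresh scan; Z[20]=3 grow→box=[20,23)
i=21: min(r-i=2, Z[1]=3)=2; Z[21]=2
i=22: min(r-i=1, Z[2]=2)=1; Z[22]=1
i=23: fresh scan; Z[23]=0
i=24: fresh scan; Z[24]=0
i=25: fresh scan; Z[25]=2 grow→box=[25,27)
i=26: min(r-i=1, Z[1]=3)=1; Z[26]=1
i=27: fresh scan; Z[27]=0
i=28: fresh scan; Z[28]=0
i=29: fresh scan; Z[29]=0
i=30: fresh scan; Z[30]=0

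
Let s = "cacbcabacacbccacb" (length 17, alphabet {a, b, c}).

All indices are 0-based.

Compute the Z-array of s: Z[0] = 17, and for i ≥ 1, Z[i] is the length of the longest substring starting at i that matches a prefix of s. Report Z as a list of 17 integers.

[17, 0, 1, 0, 2, 0, 0, 0, 5, 0, 1, 0, 1, 4, 0, 1, 0]

Z[0]=17
i=1: outside box; Z[1]=0
i=2: outside box; Z[2]=1 grow→box=[2,3)
i=3: outside box; Z[3]=0
i=4: outside box; Z[4]=2 grow→box=[4,6)
i=5: min(r-i=1, Z[1]=0)=0; Z[5]=0
i=6: outside box; Z[6]=0
i=7: outside box; Z[7]=0
i=8: outside box; Z[8]=5 grow→box=[8,13)
i=9: min(r-i=4, Z[1]=0)=0; Z[9]=0
i=10: min(r-i=3, Z[2]=1)=1; Z[10]=1
i=11: min(r-i=2, Z[3]=0)=0; Z[11]=0
i=12: min(r-i=1, Z[4]=2)=1; Z[12]=1
i=13: outside box; Z[13]=4 grow→box=[13,17)
i=14: min(r-i=3, Z[1]=0)=0; Z[14]=0
i=15: min(r-i=2, Z[2]=1)=1; Z[15]=1
i=16: min(r-i=1, Z[3]=0)=0; Z[16]=0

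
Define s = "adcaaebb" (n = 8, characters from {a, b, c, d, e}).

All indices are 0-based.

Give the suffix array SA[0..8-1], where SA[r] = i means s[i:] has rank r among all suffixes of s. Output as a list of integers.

[3, 0, 4, 7, 6, 2, 1, 5]

rank | idx | suffix
   0 |   3 | aaebb
   1 |   0 | adcaaebb
   2 |   4 | aebb
   3 |   7 | b
   4 |   6 | bb
   5 |   2 | caaebb
   6 |   1 | dcaaebb
   7 |   5 | ebb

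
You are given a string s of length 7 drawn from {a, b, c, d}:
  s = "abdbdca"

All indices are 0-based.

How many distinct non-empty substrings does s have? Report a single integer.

rank | idx | suffix
   0 |   6 | a
   1 |   0 | abdbdca
   2 |   1 | bdbdca
   3 |   3 | bdca
   4 |   5 | ca
   5 |   2 | dbdca
   6 |   4 | dca

SA = [6, 0, 1, 3, 5, 2, 4]
rank  pair      lcp
   1  s[6:],s[0:]  1  'a'
   2  s[0:],s[1:]  0  ''
   3  s[1:],s[3:]  2  'bd'
   4  s[3:],s[5:]  0  ''
   5  s[5:],s[2:]  0  ''
   6  s[2:],s[4:]  1  'd'

n(n+1)/2 = 7·8/2 = 28
Σ LCP = 0 + 1 + 0 + 2 + 0 + 0 + 1 = 4
distinct = 28 − 4 = 24

24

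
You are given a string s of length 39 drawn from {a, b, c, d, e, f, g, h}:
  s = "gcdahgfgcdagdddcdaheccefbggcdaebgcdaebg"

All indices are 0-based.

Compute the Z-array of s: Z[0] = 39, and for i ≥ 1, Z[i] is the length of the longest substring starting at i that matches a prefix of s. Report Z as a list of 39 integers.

Z[0]=39
i=1: outside box; Z[1]=0
i=2: outside box; Z[2]=0
i=3: outside box; Z[3]=0
i=4: outside box; Z[4]=0
i=5: outside box; Z[5]=1 extend→box=[5,6)
i=6: outside box; Z[6]=0
i=7: outside box; Z[7]=4 extend→box=[7,11)
i=8: min(r-i=3, Z[1]=0)=0; Z[8]=0
i=9: min(r-i=2, Z[2]=0)=0; Z[9]=0
i=10: min(r-i=1, Z[3]=0)=0; Z[10]=0
i=11: outside box; Z[11]=1 extend→box=[11,12)
i=12: outside box; Z[12]=0
i=13: outside box; Z[13]=0
i=14: outside box; Z[14]=0
i=15: outside box; Z[15]=0
i=16: outside box; Z[16]=0
i=17: outside box; Z[17]=0
i=18: outside box; Z[18]=0
i=19: outside box; Z[19]=0
i=20: outside box; Z[20]=0
i=21: outside box; Z[21]=0
i=22: outside box; Z[22]=0
i=23: outside box; Z[23]=0
i=24: outside box; Z[24]=0
i=25: outside box; Z[25]=1 extend→box=[25,26)
i=26: outside box; Z[26]=4 extend→box=[26,30)
i=27: min(r-i=3, Z[1]=0)=0; Z[27]=0
i=28: min(r-i=2, Z[2]=0)=0; Z[28]=0
i=29: min(r-i=1, Z[3]=0)=0; Z[29]=0
i=30: outside box; Z[30]=0
i=31: outside box; Z[31]=0
i=32: outside box; Z[32]=4 extend→box=[32,36)
i=33: min(r-i=3, Z[1]=0)=0; Z[33]=0
i=34: min(r-i=2, Z[2]=0)=0; Z[34]=0
i=35: min(r-i=1, Z[3]=0)=0; Z[35]=0
i=36: outside box; Z[36]=0
i=37: outside box; Z[37]=0
i=38: outside box; Z[38]=1 extend→box=[38,39)

[39, 0, 0, 0, 0, 1, 0, 4, 0, 0, 0, 1, 0, 0, 0, 0, 0, 0, 0, 0, 0, 0, 0, 0, 0, 1, 4, 0, 0, 0, 0, 0, 4, 0, 0, 0, 0, 0, 1]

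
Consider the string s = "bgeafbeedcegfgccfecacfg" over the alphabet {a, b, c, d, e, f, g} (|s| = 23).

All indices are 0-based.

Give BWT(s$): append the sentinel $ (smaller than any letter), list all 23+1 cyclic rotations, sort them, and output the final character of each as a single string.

rank  rotation                  last
    0  $bgeafbeedcegfgccfecacfg  g
    1  acfg$bgeafbeedcegfgccfec  c
    2  afbeedcegfgccfecacfg$bge  e
    3  beedcegfgccfecacfg$bgeaf  f
    4  bgeafbeedcegfgccfecacfg$  $
    5  cacfg$bgeafbeedcegfgccfe  e
    6  ccfecacfg$bgeafbeedcegfg  g
    7  cegfgccfecacfg$bgeafbeed  d
    8  cfecacfg$bgeafbeedcegfgc  c
    9  cfg$bgeafbeedcegfgccfeca  a
   10  dcegfgccfecacfg$bgeafbee  e
   11  eafbeedcegfgccfecacfg$bg  g
   12  ecacfg$bgeafbeedcegfgccf  f
   13  edcegfgccfecacfg$bgeafbe  e
   14  eedcegfgccfecacfg$bgeafb  b
   15  egfgccfecacfg$bgeafbeedc  c
   16  fbeedcegfgccfecacfg$bgea  a
   17  fecacfg$bgeafbeedcegfgcc  c
   18  fg$bgeafbeedcegfgccfecac  c
   19  fgccfecacfg$bgeafbeedceg  g
   20  g$bgeafbeedcegfgccfecacf  f
   21  gccfecacfg$bgeafbeedcegf  f
   22  geafbeedcegfgccfecacfg$b  b
   23  gfgccfecacfg$bgeafbeedce  e

gcef$egdcaegfebcaccgffbe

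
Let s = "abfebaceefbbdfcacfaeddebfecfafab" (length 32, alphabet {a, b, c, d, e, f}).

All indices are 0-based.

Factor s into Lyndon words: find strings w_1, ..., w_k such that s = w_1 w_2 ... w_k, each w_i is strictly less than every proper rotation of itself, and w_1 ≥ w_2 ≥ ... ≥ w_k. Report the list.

emit factor 1: 'abfebaceefbbdfcacfaeddebfecfaf' (i=0, period=30)
emit factor 2: 'ab' (i=30, period=2)

["abfebaceefbbdfcacfaeddebfecfaf", "ab"]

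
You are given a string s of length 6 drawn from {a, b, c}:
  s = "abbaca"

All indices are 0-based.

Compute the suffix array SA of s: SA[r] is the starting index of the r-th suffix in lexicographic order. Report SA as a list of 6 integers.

rank | idx | suffix
   0 |   5 | a
   1 |   0 | abbaca
   2 |   3 | aca
   3 |   2 | baca
   4 |   1 | bbaca
   5 |   4 | ca

[5, 0, 3, 2, 1, 4]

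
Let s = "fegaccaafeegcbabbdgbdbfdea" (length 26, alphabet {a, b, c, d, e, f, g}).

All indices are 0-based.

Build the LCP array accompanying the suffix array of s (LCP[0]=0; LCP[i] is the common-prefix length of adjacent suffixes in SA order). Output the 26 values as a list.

[0, 1, 1, 1, 1, 0, 1, 1, 2, 1, 0, 1, 1, 0, 1, 1, 0, 1, 1, 2, 0, 1, 2, 0, 1, 1]

rank→(start, suffix):
  0 → (25, 'a')
  1 → (6, 'aafeegcbabbdgbdbfdea')
  2 → (14, 'abbdgbdbfdea')
  3 → (3, 'accaafeegcbabbdgbdbfdea')
  4 → (7, 'afeegcbabbdgbdbfdea')
  5 → (13, 'babbdgbdbfdea')
  6 → (15, 'bbdgbdbfdea')
  7 → (19, 'bdbfdea')
  8 → (16, 'bdgbdbfdea')
  9 → (21, 'bfdea')
  10 → (5, 'caafeegcbabbdgbdbfdea')
  11 → (12, 'cbabbdgbdbfdea')
  12 → (4, 'ccaafeegcbabbdgbdbfdea')
  13 → (20, 'dbfdea')
  14 → (23, 'dea')
  15 → (17, 'dgbdbfdea')
  16 → (24, 'ea')
  17 → (9, 'eegcbabbdgbdbfdea')
  18 → (1, 'egaccaafeegcbabbdgbdbfdea')
  19 → (10, 'egcbabbdgbdbfdea')
  20 → (22, 'fdea')
  21 → (8, 'feegcbabbdgbdbfdea')
  22 → (0, 'fegaccaafeegcbabbdgbdbfdea')
  23 → (2, 'gaccaafeegcbabbdgbdbfdea')
  24 → (18, 'gbdbfdea')
  25 → (11, 'gcbabbdgbdbfdea')

SA = [25, 6, 14, 3, 7, 13, 15, 19, 16, 21, 5, 12, 4, 20, 23, 17, 24, 9, 1, 10, 22, 8, 0, 2, 18, 11]
[i] adj suffixes → lcp
  [1] 25/6 → 1 ('a')
  [2] 6/14 → 1 ('a')
  [3] 14/3 → 1 ('a')
  [4] 3/7 → 1 ('a')
  [5] 7/13 → 0 ('')
  [6] 13/15 → 1 ('b')
  [7] 15/19 → 1 ('b')
  [8] 19/16 → 2 ('bd')
  [9] 16/21 → 1 ('b')
  [10] 21/5 → 0 ('')
  [11] 5/12 → 1 ('c')
  [12] 12/4 → 1 ('c')
  [13] 4/20 → 0 ('')
  [14] 20/23 → 1 ('d')
  [15] 23/17 → 1 ('d')
  [16] 17/24 → 0 ('')
  [17] 24/9 → 1 ('e')
  [18] 9/1 → 1 ('e')
  [19] 1/10 → 2 ('eg')
  [20] 10/22 → 0 ('')
  [21] 22/8 → 1 ('f')
  [22] 8/0 → 2 ('fe')
  [23] 0/2 → 0 ('')
  [24] 2/18 → 1 ('g')
  [25] 18/11 → 1 ('g')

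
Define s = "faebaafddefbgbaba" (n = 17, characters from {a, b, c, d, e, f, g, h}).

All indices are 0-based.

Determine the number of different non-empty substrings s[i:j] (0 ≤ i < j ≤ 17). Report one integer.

sorted suffixes:
  #0 SA[0]=16  'a'
  #1 SA[1]=4  'aafddefbgbaba'
  #2 SA[2]=14  'aba'
  #3 SA[3]=1  'aebaafddefbgbaba'
  #4 SA[4]=5  'afddefbgbaba'
  #5 SA[5]=15  'ba'
  #6 SA[6]=3  'baafddefbgbaba'
  #7 SA[7]=13  'baba'
  #8 SA[8]=11  'bgbaba'
  #9 SA[9]=7  'ddefbgbaba'
  #10 SA[10]=8  'defbgbaba'
  #11 SA[11]=2  'ebaafddefbgbaba'
  #12 SA[12]=9  'efbgbaba'
  #13 SA[13]=0  'faebaafddefbgbaba'
  #14 SA[14]=10  'fbgbaba'
  #15 SA[15]=6  'fddefbgbaba'
  #16 SA[16]=12  'gbaba'

SA = [16, 4, 14, 1, 5, 15, 3, 13, 11, 7, 8, 2, 9, 0, 10, 6, 12]
rank  pair      lcp
   1  s[16:],s[4:]  1  'a'
   2  s[4:],s[14:]  1  'a'
   3  s[14:],s[1:]  1  'a'
   4  s[1:],s[5:]  1  'a'
   5  s[5:],s[15:]  0  ''
   6  s[15:],s[3:]  2  'ba'
   7  s[3:],s[13:]  2  'ba'
   8  s[13:],s[11:]  1  'b'
   9  s[11:],s[7:]  0  ''
  10  s[7:],s[8:]  1  'd'
  11  s[8:],s[2:]  0  ''
  12  s[2:],s[9:]  1  'e'
  13  s[9:],s[0:]  0  ''
  14  s[0:],s[10:]  1  'f'
  15  s[10:],s[6:]  1  'f'
  16  s[6:],s[12:]  0  ''

n(n+1)/2 = 17·18/2 = 153
Σ LCP = 0 + 1 + 1 + 1 + 1 + 0 + 2 + 2 + 1 + 0 + 1 + 0 + 1 + 0 + 1 + 1 + 0 = 13
distinct = 153 − 13 = 140

140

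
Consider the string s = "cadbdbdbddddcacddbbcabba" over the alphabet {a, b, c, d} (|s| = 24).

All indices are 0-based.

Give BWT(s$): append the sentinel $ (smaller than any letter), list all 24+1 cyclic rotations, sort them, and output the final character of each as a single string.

rank  rotation                   last
    0  $cadbdbdbddddcacddbbcabba  a
    1  a$cadbdbdbddddcacddbbcabb  b
    2  abba$cadbdbdbddddcacddbbc  c
    3  acddbbcabba$cadbdbdbddddc  c
    4  adbdbdbddddcacddbbcabba$c  c
    5  ba$cadbdbdbddddcacddbbcab  b
    6  bba$cadbdbdbddddcacddbbca  a
    7  bbcabba$cadbdbdbddddcacdd  d
    8  bcabba$cadbdbdbddddcacddb  b
    9  bdbdbddddcacddbbcabba$cad  d
   10  bdbddddcacddbbcabba$cadbd  d
   11  bddddcacddbbcabba$cadbdbd  d
   12  cabba$cadbdbdbddddcacddbb  b
   13  cacddbbcabba$cadbdbdbdddd  d
   14  cadbdbdbddddcacddbbcabba$  $
   15  cddbbcabba$cadbdbdbddddca  a
   16  dbbcabba$cadbdbdbddddcacd  d
   17  dbdbdbddddcacddbbcabba$ca  a
   18  dbdbddddcacddbbcabba$cadb  b
   19  dbddddcacddbbcabba$cadbdb  b
   20  dcacddbbcabba$cadbdbdbddd  d
   21  ddbbcabba$cadbdbdbddddcac  c
   22  ddcacddbbcabba$cadbdbdbdd  d
   23  dddcacddbbcabba$cadbdbdbd  d
   24  ddddcacddbbcabba$cadbdbdb  b

abcccbadbdddbd$adabbdcddb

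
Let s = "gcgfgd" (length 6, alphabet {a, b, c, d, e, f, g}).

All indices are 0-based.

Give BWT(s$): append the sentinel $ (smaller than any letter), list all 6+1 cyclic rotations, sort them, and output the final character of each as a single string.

dggg$fc

rank  rotation last
    0  $gcgfgd  d
    1  cgfgd$g  g
    2  d$gcgfg  g
    3  fgd$gcg  g
    4  gcgfgd$  $
    5  gd$gcgf  f
    6  gfgd$gc  c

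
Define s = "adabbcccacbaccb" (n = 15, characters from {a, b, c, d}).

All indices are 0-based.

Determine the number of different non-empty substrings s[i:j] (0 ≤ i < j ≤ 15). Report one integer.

sorted suffixes:
  #0 SA[0]=2  'abbcccacbaccb'
  #1 SA[1]=8  'acbaccb'
  #2 SA[2]=11  'accb'
  #3 SA[3]=0  'adabbcccacbaccb'
  #4 SA[4]=14  'b'
  #5 SA[5]=10  'baccb'
  #6 SA[6]=3  'bbcccacbaccb'
  #7 SA[7]=4  'bcccacbaccb'
  #8 SA[8]=7  'cacbaccb'
  #9 SA[9]=13  'cb'
  #10 SA[10]=9  'cbaccb'
  #11 SA[11]=6  'ccacbaccb'
  #12 SA[12]=12  'ccb'
  #13 SA[13]=5  'cccacbaccb'
  #14 SA[14]=1  'dabbcccacbaccb'

SA = [2, 8, 11, 0, 14, 10, 3, 4, 7, 13, 9, 6, 12, 5, 1]
[i] adj suffixes → lcp
  [1] 2/8 → 1 ('a')
  [2] 8/11 → 2 ('ac')
  [3] 11/0 → 1 ('a')
  [4] 0/14 → 0 ('')
  [5] 14/10 → 1 ('b')
  [6] 10/3 → 1 ('b')
  [7] 3/4 → 1 ('b')
  [8] 4/7 → 0 ('')
  [9] 7/13 → 1 ('c')
  [10] 13/9 → 2 ('cb')
  [11] 9/6 → 1 ('c')
  [12] 6/12 → 2 ('cc')
  [13] 12/5 → 2 ('cc')
  [14] 5/1 → 0 ('')

n(n+1)/2 = 15·16/2 = 120
Σ LCP = 0 + 1 + 2 + 1 + 0 + 1 + 1 + 1 + 0 + 1 + 2 + 1 + 2 + 2 + 0 = 15
distinct = 120 − 15 = 105

105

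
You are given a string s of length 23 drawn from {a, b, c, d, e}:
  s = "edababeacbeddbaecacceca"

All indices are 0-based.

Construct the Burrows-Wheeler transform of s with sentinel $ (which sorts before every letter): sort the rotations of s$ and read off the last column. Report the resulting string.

acdbecbadaceeaacedebca$b

rank  rotation                  last
    0  $edababeacbeddbaecacceca  a
    1  a$edababeacbeddbaecaccec  c
    2  ababeacbeddbaecacceca$ed  d
    3  abeacbeddbaecacceca$edab  b
    4  acbeddbaecacceca$edababe  e
    5  acceca$edababeacbeddbaec  c
    6  aecacceca$edababeacbeddb  b
    7  babeacbeddbaecacceca$eda  a
    8  baecacceca$edababeacbedd  d
    9  beacbeddbaecacceca$edaba  a
   10  beddbaecacceca$edababeac  c
   11  ca$edababeacbeddbaecacce  e
   12  cacceca$edababeacbeddbae  e
   13  cbeddbaecacceca$edababea  a
   14  cceca$edababeacbeddbaeca  a
   15  ceca$edababeacbeddbaecac  c
   16  dababeacbeddbaecacceca$e  e
   17  dbaecacceca$edababeacbed  d
   18  ddbaecacceca$edababeacbe  e
   19  eacbeddbaecacceca$edabab  b
   20  eca$edababeacbeddbaecacc  c
   21  ecacceca$edababeacbeddba  a
   22  edababeacbeddbaecacceca$  $
   23  eddbaecacceca$edababeacb  b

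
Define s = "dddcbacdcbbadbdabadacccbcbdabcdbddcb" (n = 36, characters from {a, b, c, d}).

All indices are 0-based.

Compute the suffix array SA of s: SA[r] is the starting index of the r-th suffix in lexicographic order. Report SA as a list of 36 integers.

sorted suffixes:
  #0 SA[0]=15  'abadacccbcbdabcdbddcb'
  #1 SA[1]=27  'abcdbddcb'
  #2 SA[2]=19  'acccbcbdabcdbddcb'
  #3 SA[3]=5  'acdcbbadbdabadacccbcbdabcdbddcb'
  #4 SA[4]=17  'adacccbcbdabcdbddcb'
  #5 SA[5]=11  'adbdabadacccbcbdabcdbddcb'
  #6 SA[6]=35  'b'
  #7 SA[7]=4  'bacdcbbadbdabadacccbcbdabcdbddcb'
  #8 SA[8]=16  'badacccbcbdabcdbddcb'
  #9 SA[9]=10  'badbdabadacccbcbdabcdbddcb'
  #10 SA[10]=9  'bbadbdabadacccbcbdabcdbddcb'
  #11 SA[11]=23  'bcbdabcdbddcb'
  #12 SA[12]=28  'bcdbddcb'
  #13 SA[13]=13  'bdabadacccbcbdabcdbddcb'
  #14 SA[14]=25  'bdabcdbddcb'
  #15 SA[15]=31  'bddcb'
  #16 SA[16]=34  'cb'
  #17 SA[17]=3  'cbacdcbbadbdabadacccbcbdabcdbddcb'
  #18 SA[18]=8  'cbbadbdabadacccbcbdabcdbddcb'
  #19 SA[19]=22  'cbcbdabcdbddcb'
  #20 SA[20]=24  'cbdabcdbddcb'
  #21 SA[21]=21  'ccbcbdabcdbddcb'
  #22 SA[22]=20  'cccbcbdabcdbddcb'
  #23 SA[23]=29  'cdbddcb'
  #24 SA[24]=6  'cdcbbadbdabadacccbcbdabcdbddcb'
  #25 SA[25]=14  'dabadacccbcbdabcdbddcb'
  #26 SA[26]=26  'dabcdbddcb'
  #27 SA[27]=18  'dacccbcbdabcdbddcb'
  #28 SA[28]=12  'dbdabadacccbcbdabcdbddcb'
  #29 SA[29]=30  'dbddcb'
  #30 SA[30]=33  'dcb'
  #31 SA[31]=2  'dcbacdcbbadbdabadacccbcbdabcdbddcb'
  #32 SA[32]=7  'dcbbadbdabadacccbcbdabcdbddcb'
  #33 SA[33]=32  'ddcb'
  #34 SA[34]=1  'ddcbacdcbbadbdabadacccbcbdabcdbddcb'
  #35 SA[35]=0  'dddcbacdcbbadbdabadacccbcbdabcdbddcb'

[15, 27, 19, 5, 17, 11, 35, 4, 16, 10, 9, 23, 28, 13, 25, 31, 34, 3, 8, 22, 24, 21, 20, 29, 6, 14, 26, 18, 12, 30, 33, 2, 7, 32, 1, 0]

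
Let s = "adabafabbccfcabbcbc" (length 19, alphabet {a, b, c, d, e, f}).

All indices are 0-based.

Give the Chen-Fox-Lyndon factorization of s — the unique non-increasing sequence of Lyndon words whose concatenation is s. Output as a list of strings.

emit factor 1: 'ad' (i=0, period=2)
emit factor 2: 'abafabbccfcabbcbc' (i=2, period=17)

["ad", "abafabbccfcabbcbc"]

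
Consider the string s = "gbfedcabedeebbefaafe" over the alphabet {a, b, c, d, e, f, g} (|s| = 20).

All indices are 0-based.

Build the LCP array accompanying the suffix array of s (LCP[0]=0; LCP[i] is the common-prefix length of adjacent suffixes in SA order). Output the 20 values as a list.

[0, 1, 1, 0, 1, 2, 1, 0, 0, 1, 0, 1, 1, 2, 1, 1, 0, 1, 2, 0]

sorted suffixes:
  #0 SA[0]=16  'aafe'
  #1 SA[1]=6  'abedeebbefaafe'
  #2 SA[2]=17  'afe'
  #3 SA[3]=12  'bbefaafe'
  #4 SA[4]=7  'bedeebbefaafe'
  #5 SA[5]=13  'befaafe'
  #6 SA[6]=1  'bfedcabedeebbefaafe'
  #7 SA[7]=5  'cabedeebbefaafe'
  #8 SA[8]=4  'dcabedeebbefaafe'
  #9 SA[9]=9  'deebbefaafe'
  #10 SA[10]=19  'e'
  #11 SA[11]=11  'ebbefaafe'
  #12 SA[12]=3  'edcabedeebbefaafe'
  #13 SA[13]=8  'edeebbefaafe'
  #14 SA[14]=10  'eebbefaafe'
  #15 SA[15]=14  'efaafe'
  #16 SA[16]=15  'faafe'
  #17 SA[17]=18  'fe'
  #18 SA[18]=2  'fedcabedeebbefaafe'
  #19 SA[19]=0  'gbfedcabedeebbefaafe'

SA = [16, 6, 17, 12, 7, 13, 1, 5, 4, 9, 19, 11, 3, 8, 10, 14, 15, 18, 2, 0]
rank  pair      lcp
   1  s[16:],s[6:]  1  'a'
   2  s[6:],s[17:]  1  'a'
   3  s[17:],s[12:]  0  ''
   4  s[12:],s[7:]  1  'b'
   5  s[7:],s[13:]  2  'be'
   6  s[13:],s[1:]  1  'b'
   7  s[1:],s[5:]  0  ''
   8  s[5:],s[4:]  0  ''
   9  s[4:],s[9:]  1  'd'
  10  s[9:],s[19:]  0  ''
  11  s[19:],s[11:]  1  'e'
  12  s[11:],s[3:]  1  'e'
  13  s[3:],s[8:]  2  'ed'
  14  s[8:],s[10:]  1  'e'
  15  s[10:],s[14:]  1  'e'
  16  s[14:],s[15:]  0  ''
  17  s[15:],s[18:]  1  'f'
  18  s[18:],s[2:]  2  'fe'
  19  s[2:],s[0:]  0  ''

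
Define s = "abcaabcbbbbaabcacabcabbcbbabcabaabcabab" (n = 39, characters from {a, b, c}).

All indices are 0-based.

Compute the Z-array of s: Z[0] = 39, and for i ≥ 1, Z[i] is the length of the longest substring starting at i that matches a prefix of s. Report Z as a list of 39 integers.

[39, 0, 0, 1, 3, 0, 0, 0, 0, 0, 0, 1, 4, 0, 0, 1, 0, 4, 0, 0, 2, 0, 0, 0, 0, 0, 4, 0, 0, 2, 0, 1, 4, 0, 0, 2, 0, 2, 0]

Z[0]=39
i=1: fresh scan; Z[1]=0
i=2: fresh scan; Z[2]=0
i=3: fresh scan; Z[3]=1 extend→box=[3,4)
i=4: fresh scan; Z[4]=3 extend→box=[4,7)
i=5: min(r-i=2, Z[1]=0)=0; Z[5]=0
i=6: min(r-i=1, Z[2]=0)=0; Z[6]=0
i=7: fresh scan; Z[7]=0
i=8: fresh scan; Z[8]=0
i=9: fresh scan; Z[9]=0
i=10: fresh scan; Z[10]=0
i=11: fresh scan; Z[11]=1 extend→box=[11,12)
i=12: fresh scan; Z[12]=4 extend→box=[12,16)
i=13: min(r-i=3, Z[1]=0)=0; Z[13]=0
i=14: min(r-i=2, Z[2]=0)=0; Z[14]=0
i=15: min(r-i=1, Z[3]=1)=1; Z[15]=1
i=16: fresh scan; Z[16]=0
i=17: fresh scan; Z[17]=4 extend→box=[17,21)
i=18: min(r-i=3, Z[1]=0)=0; Z[18]=0
i=19: min(r-i=2, Z[2]=0)=0; Z[19]=0
i=20: min(r-i=1, Z[3]=1)=1; Z[20]=2 extend→box=[20,22)
i=21: min(r-i=1, Z[1]=0)=0; Z[21]=0
i=22: fresh scan; Z[22]=0
i=23: fresh scan; Z[23]=0
i=24: fresh scan; Z[24]=0
i=25: fresh scan; Z[25]=0
i=26: fresh scan; Z[26]=4 extend→box=[26,30)
i=27: min(r-i=3, Z[1]=0)=0; Z[27]=0
i=28: min(r-i=2, Z[2]=0)=0; Z[28]=0
i=29: min(r-i=1, Z[3]=1)=1; Z[29]=2 extend→box=[29,31)
i=30: min(r-i=1, Z[1]=0)=0; Z[30]=0
i=31: fresh scan; Z[31]=1 extend→box=[31,32)
i=32: fresh scan; Z[32]=4 extend→box=[32,36)
i=33: min(r-i=3, Z[1]=0)=0; Z[33]=0
i=34: min(r-i=2, Z[2]=0)=0; Z[34]=0
i=35: min(r-i=1, Z[3]=1)=1; Z[35]=2 extend→box=[35,37)
i=36: min(r-i=1, Z[1]=0)=0; Z[36]=0
i=37: fresh scan; Z[37]=2 extend→box=[37,39)
i=38: min(r-i=1, Z[1]=0)=0; Z[38]=0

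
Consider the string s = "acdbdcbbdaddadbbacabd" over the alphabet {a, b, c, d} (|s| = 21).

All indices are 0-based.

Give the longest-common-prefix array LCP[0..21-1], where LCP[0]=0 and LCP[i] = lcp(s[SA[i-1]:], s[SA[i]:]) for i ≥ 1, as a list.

[0, 1, 2, 1, 2, 0, 1, 2, 1, 2, 2, 0, 1, 1, 0, 1, 3, 1, 2, 1, 1]

rank | idx | suffix
   0 |  18 | abd
   1 |  16 | acabd
   2 |   0 | acdbdcbbdaddadbbacabd
   3 |  12 | adbbacabd
   4 |   9 | addadbbacabd
   5 |  15 | bacabd
   6 |  14 | bbacabd
   7 |   6 | bbdaddadbbacabd
   8 |  19 | bd
   9 |   7 | bdaddadbbacabd
  10 |   3 | bdcbbdaddadbbacabd
  11 |  17 | cabd
  12 |   5 | cbbdaddadbbacabd
  13 |   1 | cdbdcbbdaddadbbacabd
  14 |  20 | d
  15 |  11 | dadbbacabd
  16 |   8 | daddadbbacabd
  17 |  13 | dbbacabd
  18 |   2 | dbdcbbdaddadbbacabd
  19 |   4 | dcbbdaddadbbacabd
  20 |  10 | ddadbbacabd

SA = [18, 16, 0, 12, 9, 15, 14, 6, 19, 7, 3, 17, 5, 1, 20, 11, 8, 13, 2, 4, 10]
i: (SA[i-1],SA[i]) lcp shared
  1: (18,16) 1 'a'
  2: (16,0) 2 'ac'
  3: (0,12) 1 'a'
  4: (12,9) 2 'ad'
  5: (9,15) 0 ''
  6: (15,14) 1 'b'
  7: (14,6) 2 'bb'
  8: (6,19) 1 'b'
  9: (19,7) 2 'bd'
  10: (7,3) 2 'bd'
  11: (3,17) 0 ''
  12: (17,5) 1 'c'
  13: (5,1) 1 'c'
  14: (1,20) 0 ''
  15: (20,11) 1 'd'
  16: (11,8) 3 'dad'
  17: (8,13) 1 'd'
  18: (13,2) 2 'db'
  19: (2,4) 1 'd'
  20: (4,10) 1 'd'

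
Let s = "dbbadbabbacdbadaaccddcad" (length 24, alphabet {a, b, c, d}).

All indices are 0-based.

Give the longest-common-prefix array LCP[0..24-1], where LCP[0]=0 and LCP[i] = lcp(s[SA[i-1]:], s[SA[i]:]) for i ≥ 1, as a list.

[0, 1, 1, 2, 1, 2, 2, 0, 2, 2, 3, 1, 3, 0, 1, 1, 2, 0, 1, 1, 3, 2, 1, 1]

sorted suffixes:
  #0 SA[0]=15  'aaccddcad'
  #1 SA[1]=6  'abbacdbadaaccddcad'
  #2 SA[2]=16  'accddcad'
  #3 SA[3]=9  'acdbadaaccddcad'
  #4 SA[4]=22  'ad'
  #5 SA[5]=13  'adaaccddcad'
  #6 SA[6]=3  'adbabbacdbadaaccddcad'
  #7 SA[7]=5  'babbacdbadaaccddcad'
  #8 SA[8]=8  'bacdbadaaccddcad'
  #9 SA[9]=12  'badaaccddcad'
  #10 SA[10]=2  'badbabbacdbadaaccddcad'
  #11 SA[11]=7  'bbacdbadaaccddcad'
  #12 SA[12]=1  'bbadbabbacdbadaaccddcad'
  #13 SA[13]=21  'cad'
  #14 SA[14]=17  'ccddcad'
  #15 SA[15]=10  'cdbadaaccddcad'
  #16 SA[16]=18  'cddcad'
  #17 SA[17]=23  'd'
  #18 SA[18]=14  'daaccddcad'
  #19 SA[19]=4  'dbabbacdbadaaccddcad'
  #20 SA[20]=11  'dbadaaccddcad'
  #21 SA[21]=0  'dbbadbabbacdbadaaccddcad'
  #22 SA[22]=20  'dcad'
  #23 SA[23]=19  'ddcad'

SA = [15, 6, 16, 9, 22, 13, 3, 5, 8, 12, 2, 7, 1, 21, 17, 10, 18, 23, 14, 4, 11, 0, 20, 19]
[i] adj suffixes → lcp
  [1] 15/6 → 1 ('a')
  [2] 6/16 → 1 ('a')
  [3] 16/9 → 2 ('ac')
  [4] 9/22 → 1 ('a')
  [5] 22/13 → 2 ('ad')
  [6] 13/3 → 2 ('ad')
  [7] 3/5 → 0 ('')
  [8] 5/8 → 2 ('ba')
  [9] 8/12 → 2 ('ba')
  [10] 12/2 → 3 ('bad')
  [11] 2/7 → 1 ('b')
  [12] 7/1 → 3 ('bba')
  [13] 1/21 → 0 ('')
  [14] 21/17 → 1 ('c')
  [15] 17/10 → 1 ('c')
  [16] 10/18 → 2 ('cd')
  [17] 18/23 → 0 ('')
  [18] 23/14 → 1 ('d')
  [19] 14/4 → 1 ('d')
  [20] 4/11 → 3 ('dba')
  [21] 11/0 → 2 ('db')
  [22] 0/20 → 1 ('d')
  [23] 20/19 → 1 ('d')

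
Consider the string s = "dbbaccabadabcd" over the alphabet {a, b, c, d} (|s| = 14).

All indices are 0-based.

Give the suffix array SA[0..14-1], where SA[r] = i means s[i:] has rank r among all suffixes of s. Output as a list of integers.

[6, 10, 3, 8, 2, 7, 1, 11, 5, 4, 12, 13, 9, 0]

sorted suffixes:
  #0 SA[0]=6  'abadabcd'
  #1 SA[1]=10  'abcd'
  #2 SA[2]=3  'accabadabcd'
  #3 SA[3]=8  'adabcd'
  #4 SA[4]=2  'baccabadabcd'
  #5 SA[5]=7  'badabcd'
  #6 SA[6]=1  'bbaccabadabcd'
  #7 SA[7]=11  'bcd'
  #8 SA[8]=5  'cabadabcd'
  #9 SA[9]=4  'ccabadabcd'
  #10 SA[10]=12  'cd'
  #11 SA[11]=13  'd'
  #12 SA[12]=9  'dabcd'
  #13 SA[13]=0  'dbbaccabadabcd'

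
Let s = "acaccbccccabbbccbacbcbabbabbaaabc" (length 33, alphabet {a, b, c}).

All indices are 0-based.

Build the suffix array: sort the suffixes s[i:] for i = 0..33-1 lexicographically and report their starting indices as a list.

[28, 29, 25, 22, 10, 30, 0, 17, 2, 27, 24, 21, 16, 26, 23, 11, 12, 31, 19, 13, 5, 32, 9, 1, 20, 15, 18, 4, 8, 14, 3, 7, 6]

rank | idx | suffix
   0 |  28 | aaabc
   1 |  29 | aabc
   2 |  25 | abbaaabc
   3 |  22 | abbabbaaabc
   4 |  10 | abbbccbacbcbabbabbaaabc
   5 |  30 | abc
   6 |   0 | acaccbccccabbbccbacbcbabbabbaaabc
   7 |  17 | acbcbabbabbaaabc
   8 |   2 | accbccccabbbccbacbcbabbabbaaabc
   9 |  27 | baaabc
  10 |  24 | babbaaabc
  11 |  21 | babbabbaaabc
  12 |  16 | bacbcbabbabbaaabc
  13 |  26 | bbaaabc
  14 |  23 | bbabbaaabc
  15 |  11 | bbbccbacbcbabbabbaaabc
  16 |  12 | bbccbacbcbabbabbaaabc
  17 |  31 | bc
  18 |  19 | bcbabbabbaaabc
  19 |  13 | bccbacbcbabbabbaaabc
  20 |   5 | bccccabbbccbacbcbabbabbaaabc
  21 |  32 | c
  22 |   9 | cabbbccbacbcbabbabbaaabc
  23 |   1 | caccbccccabbbccbacbcbabbabbaaabc
  24 |  20 | cbabbabbaaabc
  25 |  15 | cbacbcbabbabbaaabc
  26 |  18 | cbcbabbabbaaabc
  27 |   4 | cbccccabbbccbacbcbabbabbaaabc
  28 |   8 | ccabbbccbacbcbabbabbaaabc
  29 |  14 | ccbacbcbabbabbaaabc
  30 |   3 | ccbccccabbbccbacbcbabbabbaaabc
  31 |   7 | cccabbbccbacbcbabbabbaaabc
  32 |   6 | ccccabbbccbacbcbabbabbaaabc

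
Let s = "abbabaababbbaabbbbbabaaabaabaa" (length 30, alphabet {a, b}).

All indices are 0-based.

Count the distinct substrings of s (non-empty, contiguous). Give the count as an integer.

rank | idx | suffix
   0 |  29 | a
   1 |  28 | aa
   2 |  21 | aaabaabaa
   3 |  25 | aabaa
   4 |  22 | aabaabaa
   5 |   5 | aababbbaabbbbbabaaabaabaa
   6 |  12 | aabbbbbabaaabaabaa
   7 |  26 | abaa
   8 |  19 | abaaabaabaa
   9 |  23 | abaabaa
  10 |   3 | abaababbbaabbbbbabaaabaabaa
  11 |   6 | ababbbaabbbbbabaaabaabaa
  12 |   0 | abbabaababbbaabbbbbabaaabaabaa
  13 |   8 | abbbaabbbbbabaaabaabaa
  14 |  13 | abbbbbabaaabaabaa
  15 |  27 | baa
  16 |  20 | baaabaabaa
  17 |  24 | baabaa
  18 |   4 | baababbbaabbbbbabaaabaabaa
  19 |  11 | baabbbbbabaaabaabaa
  20 |  18 | babaaabaabaa
  21 |   2 | babaababbbaabbbbbabaaabaabaa
  22 |   7 | babbbaabbbbbabaaabaabaa
  23 |  10 | bbaabbbbbabaaabaabaa
  24 |  17 | bbabaaabaabaa
  25 |   1 | bbabaababbbaabbbbbabaaabaabaa
  26 |   9 | bbbaabbbbbabaaabaabaa
  27 |  16 | bbbabaaabaabaa
  28 |  15 | bbbbabaaabaabaa
  29 |  14 | bbbbbabaaabaabaa

SA = [29, 28, 21, 25, 22, 5, 12, 26, 19, 23, 3, 6, 0, 8, 13, 27, 20, 24, 4, 11, 18, 2, 7, 10, 17, 1, 9, 16, 15, 14]
[i] adj suffixes → lcp
  [1] 29/28 → 1 ('a')
  [2] 28/21 → 2 ('aa')
  [3] 21/25 → 2 ('aa')
  [4] 25/22 → 5 ('aabaa')
  [5] 22/5 → 4 ('aaba')
  [6] 5/12 → 3 ('aab')
  [7] 12/26 → 1 ('a')
  [8] 26/19 → 4 ('abaa')
  [9] 19/23 → 4 ('abaa')
  [10] 23/3 → 6 ('abaaba')
  [11] 3/6 → 3 ('aba')
  [12] 6/0 → 2 ('ab')
  [13] 0/8 → 3 ('abb')
  [14] 8/13 → 4 ('abbb')
  [15] 13/27 → 0 ('')
  [16] 27/20 → 3 ('baa')
  [17] 20/24 → 3 ('baa')
  [18] 24/4 → 5 ('baaba')
  [19] 4/11 → 4 ('baab')
  [20] 11/18 → 2 ('ba')
  [21] 18/2 → 5 ('babaa')
  [22] 2/7 → 3 ('bab')
  [23] 7/10 → 1 ('b')
  [24] 10/17 → 3 ('bba')
  [25] 17/1 → 6 ('bbabaa')
  [26] 1/9 → 2 ('bb')
  [27] 9/16 → 4 ('bbba')
  [28] 16/15 → 3 ('bbb')
  [29] 15/14 → 4 ('bbbb')

n(n+1)/2 = 30·31/2 = 465
Σ LCP = 0 + 1 + 2 + 2 + 5 + 4 + 3 + 1 + 4 + 4 + 6 + 3 + 2 + 3 + 4 + 0 + 3 + 3 + 5 + 4 + 2 + 5 + 3 + 1 + 3 + 6 + 2 + 4 + 3 + 4 = 92
distinct = 465 − 92 = 373

373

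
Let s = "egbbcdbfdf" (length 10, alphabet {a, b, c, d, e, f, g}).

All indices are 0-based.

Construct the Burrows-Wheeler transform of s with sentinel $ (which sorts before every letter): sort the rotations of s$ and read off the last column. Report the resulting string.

fgbdbcf$dbe

rank  rotation     last
    0  $egbbcdbfdf  f
    1  bbcdbfdf$eg  g
    2  bcdbfdf$egb  b
    3  bfdf$egbbcd  d
    4  cdbfdf$egbb  b
    5  dbfdf$egbbc  c
    6  df$egbbcdbf  f
    7  egbbcdbfdf$  $
    8  f$egbbcdbfd  d
    9  fdf$egbbcdb  b
   10  gbbcdbfdf$e  e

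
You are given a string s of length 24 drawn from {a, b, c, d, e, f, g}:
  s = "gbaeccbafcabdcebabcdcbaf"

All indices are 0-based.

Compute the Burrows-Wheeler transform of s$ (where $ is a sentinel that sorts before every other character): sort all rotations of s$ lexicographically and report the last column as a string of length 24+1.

rank  rotation                   last
    0  $gbaeccbafcabdcebabcdcbaf  f
    1  abcdcbaf$gbaeccbafcabdceb  b
    2  abdcebabcdcbaf$gbaeccbafc  c
    3  aeccbafcabdcebabcdcbaf$gb  b
    4  af$gbaeccbafcabdcebabcdcb  b
    5  afcabdcebabcdcbaf$gbaeccb  b
    6  babcdcbaf$gbaeccbafcabdce  e
    7  baeccbafcabdcebabcdcbaf$g  g
    8  baf$gbaeccbafcabdcebabcdc  c
    9  bafcabdcebabcdcbaf$gbaecc  c
   10  bcdcbaf$gbaeccbafcabdceba  a
   11  bdcebabcdcbaf$gbaeccbafca  a
   12  cabdcebabcdcbaf$gbaeccbaf  f
   13  cbaf$gbaeccbafcabdcebabcd  d
   14  cbafcabdcebabcdcbaf$gbaec  c
   15  ccbafcabdcebabcdcbaf$gbae  e
   16  cdcbaf$gbaeccbafcabdcebab  b
   17  cebabcdcbaf$gbaeccbafcabd  d
   18  dcbaf$gbaeccbafcabdcebabc  c
   19  dcebabcdcbaf$gbaeccbafcab  b
   20  ebabcdcbaf$gbaeccbafcabdc  c
   21  eccbafcabdcebabcdcbaf$gba  a
   22  f$gbaeccbafcabdcebabcdcba  a
   23  fcabdcebabcdcbaf$gbaeccba  a
   24  gbaeccbafcabdcebabcdcbaf$  $

fbcbbbegccaafdcebdcbcaaa$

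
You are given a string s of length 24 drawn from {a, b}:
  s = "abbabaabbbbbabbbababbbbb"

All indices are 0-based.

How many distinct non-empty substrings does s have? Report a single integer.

sorted suffixes:
  #0 SA[0]=5  'aabbbbbabbbababbbbb'
  #1 SA[1]=3  'abaabbbbbabbbababbbbb'
  #2 SA[2]=16  'ababbbbb'
  #3 SA[3]=0  'abbabaabbbbbabbbababbbbb'
  #4 SA[4]=12  'abbbababbbbb'
  #5 SA[5]=18  'abbbbb'
  #6 SA[6]=6  'abbbbbabbbababbbbb'
  #7 SA[7]=23  'b'
  #8 SA[8]=4  'baabbbbbabbbababbbbb'
  #9 SA[9]=2  'babaabbbbbabbbababbbbb'
  #10 SA[10]=15  'bababbbbb'
  #11 SA[11]=11  'babbbababbbbb'
  #12 SA[12]=17  'babbbbb'
  #13 SA[13]=22  'bb'
  #14 SA[14]=1  'bbabaabbbbbabbbababbbbb'
  #15 SA[15]=14  'bbababbbbb'
  #16 SA[16]=10  'bbabbbababbbbb'
  #17 SA[17]=21  'bbb'
  #18 SA[18]=13  'bbbababbbbb'
  #19 SA[19]=9  'bbbabbbababbbbb'
  #20 SA[20]=20  'bbbb'
  #21 SA[21]=8  'bbbbabbbababbbbb'
  #22 SA[22]=19  'bbbbb'
  #23 SA[23]=7  'bbbbbabbbababbbbb'

SA = [5, 3, 16, 0, 12, 18, 6, 23, 4, 2, 15, 11, 17, 22, 1, 14, 10, 21, 13, 9, 20, 8, 19, 7]
i: (SA[i-1],SA[i]) lcp shared
  1: (5,3) 1 'a'
  2: (3,16) 3 'aba'
  3: (16,0) 2 'ab'
  4: (0,12) 3 'abb'
  5: (12,18) 4 'abbb'
  6: (18,6) 6 'abbbbb'
  7: (6,23) 0 ''
  8: (23,4) 1 'b'
  9: (4,2) 2 'ba'
  10: (2,15) 4 'baba'
  11: (15,11) 3 'bab'
  12: (11,17) 5 'babbb'
  13: (17,22) 1 'b'
  14: (22,1) 2 'bb'
  15: (1,14) 5 'bbaba'
  16: (14,10) 4 'bbab'
  17: (10,21) 2 'bb'
  18: (21,13) 3 'bbb'
  19: (13,9) 5 'bbbab'
  20: (9,20) 3 'bbb'
  21: (20,8) 4 'bbbb'
  22: (8,19) 4 'bbbb'
  23: (19,7) 5 'bbbbb'

n(n+1)/2 = 24·25/2 = 300
Σ LCP = 0 + 1 + 3 + 2 + 3 + 4 + 6 + 0 + 1 + 2 + 4 + 3 + 5 + 1 + 2 + 5 + 4 + 2 + 3 + 5 + 3 + 4 + 4 + 5 = 72
distinct = 300 − 72 = 228

228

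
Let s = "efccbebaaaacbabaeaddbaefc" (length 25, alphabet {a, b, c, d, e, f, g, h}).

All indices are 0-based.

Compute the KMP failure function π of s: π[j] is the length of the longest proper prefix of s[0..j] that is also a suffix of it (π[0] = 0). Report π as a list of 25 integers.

[0, 0, 0, 0, 0, 1, 0, 0, 0, 0, 0, 0, 0, 0, 0, 0, 1, 0, 0, 0, 0, 0, 1, 2, 3]

π[0] = 0
j=1 s[j]='f': π[1]=0 (border '')
j=2 s[j]='c': π[2]=0 (border '')
j=3 s[j]='c': π[3]=0 (border '')
j=4 s[j]='b': π[4]=0 (border '')
j=5 s[j]='e': π[5]=1 (border 'e')
j=6 s[j]='b': k: 1→0; π[6]=0 (border '')
j=7 s[j]='a': π[7]=0 (border '')
j=8 s[j]='a': π[8]=0 (border '')
j=9 s[j]='a': π[9]=0 (border '')
j=10 s[j]='a': π[10]=0 (border '')
j=11 s[j]='c': π[11]=0 (border '')
j=12 s[j]='b': π[12]=0 (border '')
j=13 s[j]='a': π[13]=0 (border '')
j=14 s[j]='b': π[14]=0 (border '')
j=15 s[j]='a': π[15]=0 (border '')
j=16 s[j]='e': π[16]=1 (border 'e')
j=17 s[j]='a': k: 1→0; π[17]=0 (border '')
j=18 s[j]='d': π[18]=0 (border '')
j=19 s[j]='d': π[19]=0 (border '')
j=20 s[j]='b': π[20]=0 (border '')
j=21 s[j]='a': π[21]=0 (border '')
j=22 s[j]='e': π[22]=1 (border 'e')
j=23 s[j]='f': π[23]=2 (border 'ef')
j=24 s[j]='c': π[24]=3 (border 'efc')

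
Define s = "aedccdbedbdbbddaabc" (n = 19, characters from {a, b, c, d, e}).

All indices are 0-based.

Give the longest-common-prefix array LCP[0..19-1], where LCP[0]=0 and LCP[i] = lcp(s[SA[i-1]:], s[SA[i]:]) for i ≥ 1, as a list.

sorted suffixes:
  #0 SA[0]=15  'aabc'
  #1 SA[1]=16  'abc'
  #2 SA[2]=0  'aedccdbedbdbbddaabc'
  #3 SA[3]=11  'bbddaabc'
  #4 SA[4]=17  'bc'
  #5 SA[5]=9  'bdbbddaabc'
  #6 SA[6]=12  'bddaabc'
  #7 SA[7]=6  'bedbdbbddaabc'
  #8 SA[8]=18  'c'
  #9 SA[9]=3  'ccdbedbdbbddaabc'
  #10 SA[10]=4  'cdbedbdbbddaabc'
  #11 SA[11]=14  'daabc'
  #12 SA[12]=10  'dbbddaabc'
  #13 SA[13]=8  'dbdbbddaabc'
  #14 SA[14]=5  'dbedbdbbddaabc'
  #15 SA[15]=2  'dccdbedbdbbddaabc'
  #16 SA[16]=13  'ddaabc'
  #17 SA[17]=7  'edbdbbddaabc'
  #18 SA[18]=1  'edccdbedbdbbddaabc'

SA = [15, 16, 0, 11, 17, 9, 12, 6, 18, 3, 4, 14, 10, 8, 5, 2, 13, 7, 1]
i: (SA[i-1],SA[i]) lcp shared
  1: (15,16) 1 'a'
  2: (16,0) 1 'a'
  3: (0,11) 0 ''
  4: (11,17) 1 'b'
  5: (17,9) 1 'b'
  6: (9,12) 2 'bd'
  7: (12,6) 1 'b'
  8: (6,18) 0 ''
  9: (18,3) 1 'c'
  10: (3,4) 1 'c'
  11: (4,14) 0 ''
  12: (14,10) 1 'd'
  13: (10,8) 2 'db'
  14: (8,5) 2 'db'
  15: (5,2) 1 'd'
  16: (2,13) 1 'd'
  17: (13,7) 0 ''
  18: (7,1) 2 'ed'

[0, 1, 1, 0, 1, 1, 2, 1, 0, 1, 1, 0, 1, 2, 2, 1, 1, 0, 2]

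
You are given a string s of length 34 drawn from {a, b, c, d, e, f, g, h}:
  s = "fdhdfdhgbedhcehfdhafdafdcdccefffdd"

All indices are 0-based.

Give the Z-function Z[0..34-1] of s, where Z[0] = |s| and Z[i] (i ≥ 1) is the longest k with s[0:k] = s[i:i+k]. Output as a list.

[34, 0, 0, 0, 3, 0, 0, 0, 0, 0, 0, 0, 0, 0, 0, 3, 0, 0, 0, 2, 0, 0, 2, 0, 0, 0, 0, 0, 0, 1, 1, 2, 0, 0]

Z[0]=34
i=1: i≥r, start 0; Z[1]=0
i=2: i≥r, start 0; Z[2]=0
i=3: i≥r, start 0; Z[3]=0
i=4: i≥r, start 0; Z[4]=3 grow→box=[4,7)
i=5: min(r-i=2, Z[1]=0)=0; Z[5]=0
i=6: min(r-i=1, Z[2]=0)=0; Z[6]=0
i=7: i≥r, start 0; Z[7]=0
i=8: i≥r, start 0; Z[8]=0
i=9: i≥r, start 0; Z[9]=0
i=10: i≥r, start 0; Z[10]=0
i=11: i≥r, start 0; Z[11]=0
i=12: i≥r, start 0; Z[12]=0
i=13: i≥r, start 0; Z[13]=0
i=14: i≥r, start 0; Z[14]=0
i=15: i≥r, start 0; Z[15]=3 grow→box=[15,18)
i=16: min(r-i=2, Z[1]=0)=0; Z[16]=0
i=17: min(r-i=1, Z[2]=0)=0; Z[17]=0
i=18: i≥r, start 0; Z[18]=0
i=19: i≥r, start 0; Z[19]=2 grow→box=[19,21)
i=20: min(r-i=1, Z[1]=0)=0; Z[20]=0
i=21: i≥r, start 0; Z[21]=0
i=22: i≥r, start 0; Z[22]=2 grow→box=[22,24)
i=23: min(r-i=1, Z[1]=0)=0; Z[23]=0
i=24: i≥r, start 0; Z[24]=0
i=25: i≥r, start 0; Z[25]=0
i=26: i≥r, start 0; Z[26]=0
i=27: i≥r, start 0; Z[27]=0
i=28: i≥r, start 0; Z[28]=0
i=29: i≥r, start 0; Z[29]=1 grow→box=[29,30)
i=30: i≥r, start 0; Z[30]=1 grow→box=[30,31)
i=31: i≥r, start 0; Z[31]=2 grow→box=[31,33)
i=32: min(r-i=1, Z[1]=0)=0; Z[32]=0
i=33: i≥r, start 0; Z[33]=0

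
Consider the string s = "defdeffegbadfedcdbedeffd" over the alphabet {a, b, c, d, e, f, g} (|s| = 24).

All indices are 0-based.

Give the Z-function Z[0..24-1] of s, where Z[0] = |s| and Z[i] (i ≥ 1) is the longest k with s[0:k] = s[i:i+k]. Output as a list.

[24, 0, 0, 3, 0, 0, 0, 0, 0, 0, 0, 1, 0, 0, 1, 0, 1, 0, 0, 3, 0, 0, 0, 1]

Z[0]=24
i=1: fresh scan; Z[1]=0
i=2: fresh scan; Z[2]=0
i=3: fresh scan; Z[3]=3 extend→box=[3,6)
i=4: min(r-i=2, Z[1]=0)=0; Z[4]=0
i=5: min(r-i=1, Z[2]=0)=0; Z[5]=0
i=6: fresh scan; Z[6]=0
i=7: fresh scan; Z[7]=0
i=8: fresh scan; Z[8]=0
i=9: fresh scan; Z[9]=0
i=10: fresh scan; Z[10]=0
i=11: fresh scan; Z[11]=1 extend→box=[11,12)
i=12: fresh scan; Z[12]=0
i=13: fresh scan; Z[13]=0
i=14: fresh scan; Z[14]=1 extend→box=[14,15)
i=15: fresh scan; Z[15]=0
i=16: fresh scan; Z[16]=1 extend→box=[16,17)
i=17: fresh scan; Z[17]=0
i=18: fresh scan; Z[18]=0
i=19: fresh scan; Z[19]=3 extend→box=[19,22)
i=20: min(r-i=2, Z[1]=0)=0; Z[20]=0
i=21: min(r-i=1, Z[2]=0)=0; Z[21]=0
i=22: fresh scan; Z[22]=0
i=23: fresh scan; Z[23]=1 extend→box=[23,24)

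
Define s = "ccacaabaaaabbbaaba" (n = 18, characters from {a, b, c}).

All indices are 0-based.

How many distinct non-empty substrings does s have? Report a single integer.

140

rank | idx | suffix
   0 |  17 | a
   1 |   7 | aaaabbbaaba
   2 |   8 | aaabbbaaba
   3 |  14 | aaba
   4 |   4 | aabaaaabbbaaba
   5 |   9 | aabbbaaba
   6 |  15 | aba
   7 |   5 | abaaaabbbaaba
   8 |  10 | abbbaaba
   9 |   2 | acaabaaaabbbaaba
  10 |  16 | ba
  11 |   6 | baaaabbbaaba
  12 |  13 | baaba
  13 |  12 | bbaaba
  14 |  11 | bbbaaba
  15 |   3 | caabaaaabbbaaba
  16 |   1 | cacaabaaaabbbaaba
  17 |   0 | ccacaabaaaabbbaaba

SA = [17, 7, 8, 14, 4, 9, 15, 5, 10, 2, 16, 6, 13, 12, 11, 3, 1, 0]
i: (SA[i-1],SA[i]) lcp shared
  1: (17,7) 1 'a'
  2: (7,8) 3 'aaa'
  3: (8,14) 2 'aa'
  4: (14,4) 4 'aaba'
  5: (4,9) 3 'aab'
  6: (9,15) 1 'a'
  7: (15,5) 3 'aba'
  8: (5,10) 2 'ab'
  9: (10,2) 1 'a'
  10: (2,16) 0 ''
  11: (16,6) 2 'ba'
  12: (6,13) 3 'baa'
  13: (13,12) 1 'b'
  14: (12,11) 2 'bb'
  15: (11,3) 0 ''
  16: (3,1) 2 'ca'
  17: (1,0) 1 'c'

n(n+1)/2 = 18·19/2 = 171
Σ LCP = 0 + 1 + 3 + 2 + 4 + 3 + 1 + 3 + 2 + 1 + 0 + 2 + 3 + 1 + 2 + 0 + 2 + 1 = 31
distinct = 171 − 31 = 140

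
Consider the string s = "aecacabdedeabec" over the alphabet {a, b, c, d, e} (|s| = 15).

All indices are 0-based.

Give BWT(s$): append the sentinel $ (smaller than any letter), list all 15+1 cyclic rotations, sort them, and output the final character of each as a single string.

ccec$aaeaeebdbad

rank  rotation          last
    0  $aecacabdedeabec  c
    1  abdedeabec$aecac  c
    2  abec$aecacabdede  e
    3  acabdedeabec$aec  c
    4  aecacabdedeabec$  $
    5  bdedeabec$aecaca  a
    6  bec$aecacabdedea  a
    7  c$aecacabdedeabe  e
    8  cabdedeabec$aeca  a
    9  cacabdedeabec$ae  e
   10  deabec$aecacabde  e
   11  dedeabec$aecacab  b
   12  eabec$aecacabded  d
   13  ec$aecacabdedeab  b
   14  ecacabdedeabec$a  a
   15  edeabec$aecacabd  d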